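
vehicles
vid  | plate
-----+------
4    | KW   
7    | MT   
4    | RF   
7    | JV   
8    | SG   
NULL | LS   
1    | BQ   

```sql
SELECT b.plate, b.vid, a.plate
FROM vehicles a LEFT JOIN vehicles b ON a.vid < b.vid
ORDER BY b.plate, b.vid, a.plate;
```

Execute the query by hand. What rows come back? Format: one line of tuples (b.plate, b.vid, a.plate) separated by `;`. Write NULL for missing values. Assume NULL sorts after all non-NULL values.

LEFT JOIN keeps every row from `vehicles a`; unmatched rows get NULL for `vehicles b`'s columns.
Matching on a.vid < b.vid. A NULL in a compared column never satisfies the condition.
- a[0] vid=4 → 3 match(es) in b → 3 row(s).
- a[1] vid=7 → 1 match(es) in b → 1 row(s).
- a[2] vid=4 → 3 match(es) in b → 3 row(s).
- a[3] vid=7 → 1 match(es) in b → 1 row(s).
- a[4] vid=8 → no match; kept with NULLs on the b side.
- a[5] vid=NULL → no match; kept with NULLs on the b side.
- a[6] vid=1 → 5 match(es) in b → 5 row(s).

(JV, 7, BQ); (JV, 7, KW); (JV, 7, RF); (KW, 4, BQ); (MT, 7, BQ); (MT, 7, KW); (MT, 7, RF); (RF, 4, BQ); (SG, 8, BQ); (SG, 8, JV); (SG, 8, KW); (SG, 8, MT); (SG, 8, RF); (NULL, NULL, LS); (NULL, NULL, SG)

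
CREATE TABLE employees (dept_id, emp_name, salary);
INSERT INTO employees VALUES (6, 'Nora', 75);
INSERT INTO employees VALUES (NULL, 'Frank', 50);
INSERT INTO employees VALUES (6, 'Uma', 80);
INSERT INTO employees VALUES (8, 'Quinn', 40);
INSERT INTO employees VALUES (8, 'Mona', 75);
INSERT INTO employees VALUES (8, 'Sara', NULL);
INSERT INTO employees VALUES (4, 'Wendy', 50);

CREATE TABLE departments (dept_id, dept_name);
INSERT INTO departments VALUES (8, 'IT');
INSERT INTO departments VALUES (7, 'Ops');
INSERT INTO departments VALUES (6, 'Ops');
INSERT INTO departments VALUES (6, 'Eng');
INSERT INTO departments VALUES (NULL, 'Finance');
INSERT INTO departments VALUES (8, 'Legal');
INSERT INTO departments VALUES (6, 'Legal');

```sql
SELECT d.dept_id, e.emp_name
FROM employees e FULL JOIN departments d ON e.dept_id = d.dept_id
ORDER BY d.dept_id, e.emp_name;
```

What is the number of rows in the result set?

16

FULL OUTER JOIN keeps every row from both sides; unmatched rows get NULL for the other side's columns.
Matching on e.dept_id = d.dept_id. A NULL in a compared column never satisfies the condition.
Matched pairs: 12; unmatched e rows kept: 2; unmatched d rows kept: 2.
Total: 12 matched + 4 padded = 16 rows.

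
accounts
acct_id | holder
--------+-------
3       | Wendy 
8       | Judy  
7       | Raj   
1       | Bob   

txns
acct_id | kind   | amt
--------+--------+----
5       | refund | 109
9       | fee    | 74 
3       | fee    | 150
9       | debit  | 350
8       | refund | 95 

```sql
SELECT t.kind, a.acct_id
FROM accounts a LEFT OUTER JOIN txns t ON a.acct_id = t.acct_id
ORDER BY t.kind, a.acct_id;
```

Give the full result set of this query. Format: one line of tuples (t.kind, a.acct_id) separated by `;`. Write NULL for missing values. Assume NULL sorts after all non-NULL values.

(fee, 3); (refund, 8); (NULL, 1); (NULL, 7)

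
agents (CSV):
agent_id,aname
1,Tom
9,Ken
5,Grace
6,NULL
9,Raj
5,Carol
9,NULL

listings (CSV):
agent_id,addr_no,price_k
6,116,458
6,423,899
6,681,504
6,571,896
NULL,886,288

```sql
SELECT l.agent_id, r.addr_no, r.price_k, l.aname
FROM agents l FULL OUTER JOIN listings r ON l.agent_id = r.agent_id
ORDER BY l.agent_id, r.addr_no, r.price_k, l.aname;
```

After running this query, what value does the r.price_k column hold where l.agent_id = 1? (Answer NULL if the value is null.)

NULL

FULL OUTER JOIN keeps every row from both sides; unmatched rows get NULL for the other side's columns.
Matching on l.agent_id = r.agent_id. A NULL in a compared column never satisfies the condition.
- l (agent_id=1) has no partner → padded with NULL.
- l (agent_id=9) has no partner → padded with NULL.
- l (agent_id=5) has no partner → padded with NULL.
- l (agent_id=6) pairs with 4 row(s) of r.
- l (agent_id=9) has no partner → padded with NULL.
- l (agent_id=5) has no partner → padded with NULL.
- l (agent_id=9) has no partner → padded with NULL.
- plus 1 unmatched r row(s), each kept with NULL l columns.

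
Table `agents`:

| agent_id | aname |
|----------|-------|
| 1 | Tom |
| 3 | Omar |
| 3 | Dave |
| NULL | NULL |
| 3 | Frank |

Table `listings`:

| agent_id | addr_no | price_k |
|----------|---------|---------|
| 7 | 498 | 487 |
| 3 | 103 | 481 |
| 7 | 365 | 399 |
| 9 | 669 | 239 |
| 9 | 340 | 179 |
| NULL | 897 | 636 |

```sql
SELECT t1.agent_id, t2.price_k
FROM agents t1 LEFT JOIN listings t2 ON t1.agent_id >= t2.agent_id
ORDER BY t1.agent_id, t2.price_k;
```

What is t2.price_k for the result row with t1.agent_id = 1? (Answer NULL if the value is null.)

LEFT JOIN keeps every row from `agents`; unmatched rows get NULL for `listings`'s columns.
Matching on t1.agent_id >= t2.agent_id. A NULL in a compared column never satisfies the condition.
Matched pairs: 3; unmatched t1 rows kept: 2.

NULL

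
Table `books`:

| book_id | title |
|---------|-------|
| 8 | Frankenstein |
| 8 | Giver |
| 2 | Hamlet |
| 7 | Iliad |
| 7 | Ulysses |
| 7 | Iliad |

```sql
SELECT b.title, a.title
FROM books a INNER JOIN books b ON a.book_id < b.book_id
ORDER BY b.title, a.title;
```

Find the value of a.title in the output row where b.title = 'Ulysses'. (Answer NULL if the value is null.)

Hamlet

INNER JOIN keeps only pairs where the ON condition holds.
Matching on a.book_id < b.book_id.
- a row (book_id=8): no match → dropped.
- a row (book_id=8): no match → dropped.
- a row (book_id=2): matches 5 b row(s) → 5 output row(s).
- a row (book_id=7): matches 2 b row(s) → 2 output row(s).
- a row (book_id=7): matches 2 b row(s) → 2 output row(s).
- a row (book_id=7): matches 2 b row(s) → 2 output row(s).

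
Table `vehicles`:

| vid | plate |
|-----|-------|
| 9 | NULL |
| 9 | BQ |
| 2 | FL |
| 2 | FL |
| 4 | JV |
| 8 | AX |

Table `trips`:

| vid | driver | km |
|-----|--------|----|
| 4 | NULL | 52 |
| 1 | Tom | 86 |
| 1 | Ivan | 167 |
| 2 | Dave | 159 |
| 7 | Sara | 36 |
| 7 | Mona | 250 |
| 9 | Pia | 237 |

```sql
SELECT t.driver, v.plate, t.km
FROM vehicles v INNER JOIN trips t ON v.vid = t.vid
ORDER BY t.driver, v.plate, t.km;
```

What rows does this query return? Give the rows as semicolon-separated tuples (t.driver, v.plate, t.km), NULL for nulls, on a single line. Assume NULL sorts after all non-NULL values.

INNER JOIN keeps only pairs where the ON condition holds.
Matching on v.vid = t.vid.
Matched pairs: 5.

(Dave, FL, 159); (Dave, FL, 159); (Pia, BQ, 237); (Pia, NULL, 237); (NULL, JV, 52)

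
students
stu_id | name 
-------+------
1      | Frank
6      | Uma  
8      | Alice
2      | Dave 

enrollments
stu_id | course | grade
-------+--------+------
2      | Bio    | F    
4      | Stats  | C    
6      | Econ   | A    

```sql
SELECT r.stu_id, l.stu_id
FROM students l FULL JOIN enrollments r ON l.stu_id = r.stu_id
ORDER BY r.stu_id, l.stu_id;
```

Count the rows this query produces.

FULL OUTER JOIN keeps every row from both sides; unmatched rows get NULL for the other side's columns.
Matching on l.stu_id = r.stu_id.
- l[0] stu_id=1 → no match; kept with NULLs on the r side.
- l[1] stu_id=6 → 1 match(es) in r → 1 row(s).
- l[2] stu_id=8 → no match; kept with NULLs on the r side.
- l[3] stu_id=2 → 1 match(es) in r → 1 row(s).
- plus 1 unmatched r row(s), each kept with NULL l columns.
Total: 2 matched + 3 padded = 5 rows.

5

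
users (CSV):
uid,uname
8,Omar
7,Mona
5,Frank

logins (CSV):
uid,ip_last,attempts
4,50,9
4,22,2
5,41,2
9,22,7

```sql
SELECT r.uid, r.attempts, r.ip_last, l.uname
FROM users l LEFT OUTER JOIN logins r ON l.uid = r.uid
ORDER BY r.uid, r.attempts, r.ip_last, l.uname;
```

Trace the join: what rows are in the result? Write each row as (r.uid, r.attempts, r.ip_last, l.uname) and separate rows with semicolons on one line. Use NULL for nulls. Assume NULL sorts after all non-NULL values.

LEFT JOIN keeps every row from `users`; unmatched rows get NULL for `logins`'s columns.
Matching on l.uid = r.uid.
Matched pairs: 1; unmatched l rows kept: 2.

(5, 2, 41, Frank); (NULL, NULL, NULL, Mona); (NULL, NULL, NULL, Omar)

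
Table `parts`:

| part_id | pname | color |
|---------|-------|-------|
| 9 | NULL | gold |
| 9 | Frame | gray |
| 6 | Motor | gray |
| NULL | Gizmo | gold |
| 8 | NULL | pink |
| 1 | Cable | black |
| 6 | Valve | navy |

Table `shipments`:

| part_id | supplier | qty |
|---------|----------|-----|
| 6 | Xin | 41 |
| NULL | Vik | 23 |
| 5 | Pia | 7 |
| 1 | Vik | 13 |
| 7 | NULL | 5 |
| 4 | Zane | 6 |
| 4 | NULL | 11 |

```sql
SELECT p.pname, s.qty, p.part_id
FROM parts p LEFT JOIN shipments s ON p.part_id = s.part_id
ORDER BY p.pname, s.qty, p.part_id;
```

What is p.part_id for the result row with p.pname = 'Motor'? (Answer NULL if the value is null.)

LEFT JOIN keeps every row from `parts`; unmatched rows get NULL for `shipments`'s columns.
Matching on p.part_id = s.part_id. A NULL in a compared column never satisfies the condition.
- p (part_id=9) has no partner → padded with NULL.
- p (part_id=9) has no partner → padded with NULL.
- p (part_id=6) pairs with 1 row(s) of s.
- p (part_id=NULL) has no partner → padded with NULL.
- p (part_id=8) has no partner → padded with NULL.
- p (part_id=1) pairs with 1 row(s) of s.
- p (part_id=6) pairs with 1 row(s) of s.

6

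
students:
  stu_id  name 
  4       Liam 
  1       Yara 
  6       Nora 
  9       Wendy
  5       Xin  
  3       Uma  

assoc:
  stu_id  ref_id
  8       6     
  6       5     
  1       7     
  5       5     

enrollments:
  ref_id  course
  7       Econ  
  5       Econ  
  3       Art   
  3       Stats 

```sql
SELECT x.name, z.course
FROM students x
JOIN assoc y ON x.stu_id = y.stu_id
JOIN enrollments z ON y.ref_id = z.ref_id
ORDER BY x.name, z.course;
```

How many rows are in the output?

Evaluate left to right. First `students x INNER JOIN assoc y` on stu_id: 3 row(s).
Then INNER JOIN `enrollments z` on ref_id: keep only rows whose y.ref_id appears in z.
Result: 3 row(s).

3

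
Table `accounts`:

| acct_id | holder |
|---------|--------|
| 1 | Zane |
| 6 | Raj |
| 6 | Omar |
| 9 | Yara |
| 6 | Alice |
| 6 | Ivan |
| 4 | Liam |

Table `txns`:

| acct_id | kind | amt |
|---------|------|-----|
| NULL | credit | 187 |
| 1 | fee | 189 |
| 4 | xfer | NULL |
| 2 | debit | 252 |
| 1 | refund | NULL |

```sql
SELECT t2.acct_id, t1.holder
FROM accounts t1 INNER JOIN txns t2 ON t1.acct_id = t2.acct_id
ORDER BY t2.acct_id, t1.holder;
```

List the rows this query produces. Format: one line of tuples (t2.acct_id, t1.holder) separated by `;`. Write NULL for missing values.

(1, Zane); (1, Zane); (4, Liam)

INNER JOIN keeps only pairs where the ON condition holds.
Matching on t1.acct_id = t2.acct_id. A NULL in a compared column never satisfies the condition.
Matched pairs: 3.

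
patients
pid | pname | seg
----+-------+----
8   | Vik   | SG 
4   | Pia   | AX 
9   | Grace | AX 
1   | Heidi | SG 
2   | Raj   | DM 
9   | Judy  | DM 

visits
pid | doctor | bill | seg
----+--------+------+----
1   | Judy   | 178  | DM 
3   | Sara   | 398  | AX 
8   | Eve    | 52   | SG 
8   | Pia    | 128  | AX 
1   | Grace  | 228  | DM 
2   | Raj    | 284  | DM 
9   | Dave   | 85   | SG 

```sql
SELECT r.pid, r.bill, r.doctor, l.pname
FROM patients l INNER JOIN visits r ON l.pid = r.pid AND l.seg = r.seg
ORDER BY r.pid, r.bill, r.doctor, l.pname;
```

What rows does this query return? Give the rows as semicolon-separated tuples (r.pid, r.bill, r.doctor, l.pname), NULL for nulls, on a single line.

(2, 284, Raj, Raj); (8, 52, Eve, Vik)

INNER JOIN keeps only pairs where the ON condition holds.
Matching on l.pid = r.pid AND l.seg = r.seg.
Matched pairs: 2.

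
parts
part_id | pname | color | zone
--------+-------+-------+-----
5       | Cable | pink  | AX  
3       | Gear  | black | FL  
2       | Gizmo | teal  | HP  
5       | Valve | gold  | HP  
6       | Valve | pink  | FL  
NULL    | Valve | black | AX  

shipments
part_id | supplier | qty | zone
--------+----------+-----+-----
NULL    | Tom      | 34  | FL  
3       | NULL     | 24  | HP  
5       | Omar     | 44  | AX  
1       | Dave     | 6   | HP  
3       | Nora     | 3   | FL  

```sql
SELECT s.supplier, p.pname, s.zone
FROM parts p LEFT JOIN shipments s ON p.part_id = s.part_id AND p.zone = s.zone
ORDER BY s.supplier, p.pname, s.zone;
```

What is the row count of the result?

6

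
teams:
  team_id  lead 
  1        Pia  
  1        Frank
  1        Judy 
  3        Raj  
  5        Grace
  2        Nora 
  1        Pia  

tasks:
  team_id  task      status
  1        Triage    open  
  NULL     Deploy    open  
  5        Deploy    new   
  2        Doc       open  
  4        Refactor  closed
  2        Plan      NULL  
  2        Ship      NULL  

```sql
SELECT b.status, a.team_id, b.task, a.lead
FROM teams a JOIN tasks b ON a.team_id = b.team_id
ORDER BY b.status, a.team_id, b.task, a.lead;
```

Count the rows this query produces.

8

INNER JOIN keeps only pairs where the ON condition holds.
Matching on a.team_id = b.team_id. A NULL in a compared column never satisfies the condition.
- a[0] team_id=1 → 1 match(es) in b → 1 row(s).
- a[1] team_id=1 → 1 match(es) in b → 1 row(s).
- a[2] team_id=1 → 1 match(es) in b → 1 row(s).
- a[3] team_id=3 → no match; dropped.
- a[4] team_id=5 → 1 match(es) in b → 1 row(s).
- a[5] team_id=2 → 3 match(es) in b → 3 row(s).
- a[6] team_id=1 → 1 match(es) in b → 1 row(s).
Total: 8 rows.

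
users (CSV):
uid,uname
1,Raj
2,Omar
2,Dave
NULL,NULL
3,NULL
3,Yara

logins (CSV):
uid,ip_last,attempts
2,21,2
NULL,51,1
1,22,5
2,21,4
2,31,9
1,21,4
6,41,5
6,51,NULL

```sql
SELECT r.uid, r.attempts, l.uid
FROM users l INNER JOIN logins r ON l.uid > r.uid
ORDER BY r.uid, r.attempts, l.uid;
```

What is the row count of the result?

INNER JOIN keeps only pairs where the ON condition holds.
Matching on l.uid > r.uid. A NULL in a compared column never satisfies the condition.
- l[0] uid=1 → no match; dropped.
- l[1] uid=2 → 2 match(es) in r → 2 row(s).
- l[2] uid=2 → 2 match(es) in r → 2 row(s).
- l[3] uid=NULL → no match; dropped.
- l[4] uid=3 → 5 match(es) in r → 5 row(s).
- l[5] uid=3 → 5 match(es) in r → 5 row(s).
Total: 14 rows.

14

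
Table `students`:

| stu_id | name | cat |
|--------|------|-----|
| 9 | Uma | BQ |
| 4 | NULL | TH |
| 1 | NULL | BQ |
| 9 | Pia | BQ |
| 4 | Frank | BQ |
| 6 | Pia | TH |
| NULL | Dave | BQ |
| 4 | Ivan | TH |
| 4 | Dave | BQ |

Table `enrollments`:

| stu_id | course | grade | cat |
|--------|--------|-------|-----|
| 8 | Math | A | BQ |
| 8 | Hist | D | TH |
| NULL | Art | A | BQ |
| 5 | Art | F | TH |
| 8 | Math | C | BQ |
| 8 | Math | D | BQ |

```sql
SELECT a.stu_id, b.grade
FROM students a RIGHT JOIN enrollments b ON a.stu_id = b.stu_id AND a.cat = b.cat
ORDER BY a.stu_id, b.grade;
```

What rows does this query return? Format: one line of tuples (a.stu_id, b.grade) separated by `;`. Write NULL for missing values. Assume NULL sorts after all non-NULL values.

RIGHT JOIN keeps every row from `enrollments`; unmatched rows get NULL for `students`'s columns.
Matching on a.stu_id = b.stu_id AND a.cat = b.cat. A NULL in a compared column never satisfies the condition.
- a (stu_id=9, cat=BQ) has no partner in b.
- a (stu_id=4, cat=TH) has no partner in b.
- a (stu_id=1, cat=BQ) has no partner in b.
- a (stu_id=9, cat=BQ) has no partner in b.
- a (stu_id=4, cat=BQ) has no partner in b.
- a (stu_id=6, cat=TH) has no partner in b.
- a (stu_id=NULL, cat=BQ) has no partner in b.
- a (stu_id=4, cat=TH) has no partner in b.
- a (stu_id=4, cat=BQ) has no partner in b.
- 6 row(s) from b found no a partner → padded with NULL.
After projecting and ordering:
a.stu_id | b.grade
NULL | A
NULL | A
NULL | C
NULL | D
NULL | D
NULL | F

(NULL, A); (NULL, A); (NULL, C); (NULL, D); (NULL, D); (NULL, F)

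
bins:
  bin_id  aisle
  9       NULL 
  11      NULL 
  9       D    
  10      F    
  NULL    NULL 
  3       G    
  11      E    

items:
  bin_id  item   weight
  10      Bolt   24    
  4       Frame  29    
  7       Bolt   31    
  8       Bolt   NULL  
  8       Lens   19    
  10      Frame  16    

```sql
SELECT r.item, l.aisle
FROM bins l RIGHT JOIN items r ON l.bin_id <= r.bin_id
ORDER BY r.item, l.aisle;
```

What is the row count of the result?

12

RIGHT JOIN keeps every row from `items`; unmatched rows get NULL for `bins`'s columns.
Matching on l.bin_id <= r.bin_id. A NULL in a compared column never satisfies the condition.
- l row (bin_id=9): matches 2 r row(s) → 2 output row(s).
- l row (bin_id=11): no match.
- l row (bin_id=9): matches 2 r row(s) → 2 output row(s).
- l row (bin_id=10): matches 2 r row(s) → 2 output row(s).
- l row (bin_id=NULL): no match.
- l row (bin_id=3): matches 6 r row(s) → 6 output row(s).
- l row (bin_id=11): no match.
- every r row matched at least one l row.
Total: 12 rows.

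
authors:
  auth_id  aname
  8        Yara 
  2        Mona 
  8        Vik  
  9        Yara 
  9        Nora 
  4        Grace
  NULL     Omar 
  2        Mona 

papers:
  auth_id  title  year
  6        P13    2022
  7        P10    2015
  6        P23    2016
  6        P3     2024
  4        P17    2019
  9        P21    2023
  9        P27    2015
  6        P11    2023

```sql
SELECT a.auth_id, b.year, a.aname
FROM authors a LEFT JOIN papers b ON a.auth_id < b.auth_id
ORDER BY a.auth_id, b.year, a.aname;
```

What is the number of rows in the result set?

30

LEFT JOIN keeps every row from `authors`; unmatched rows get NULL for `papers`'s columns.
Matching on a.auth_id < b.auth_id. A NULL in a compared column never satisfies the condition.
- a row (auth_id=8): matches 2 b row(s) → 2 output row(s).
- a row (auth_id=2): matches 8 b row(s) → 8 output row(s).
- a row (auth_id=8): matches 2 b row(s) → 2 output row(s).
- a row (auth_id=9): no match → kept, b columns NULL.
- a row (auth_id=9): no match → kept, b columns NULL.
- a row (auth_id=4): matches 7 b row(s) → 7 output row(s).
- a row (auth_id=NULL): no match → kept, b columns NULL.
- a row (auth_id=2): matches 8 b row(s) → 8 output row(s).
Total: 27 matched + 3 padded = 30 rows.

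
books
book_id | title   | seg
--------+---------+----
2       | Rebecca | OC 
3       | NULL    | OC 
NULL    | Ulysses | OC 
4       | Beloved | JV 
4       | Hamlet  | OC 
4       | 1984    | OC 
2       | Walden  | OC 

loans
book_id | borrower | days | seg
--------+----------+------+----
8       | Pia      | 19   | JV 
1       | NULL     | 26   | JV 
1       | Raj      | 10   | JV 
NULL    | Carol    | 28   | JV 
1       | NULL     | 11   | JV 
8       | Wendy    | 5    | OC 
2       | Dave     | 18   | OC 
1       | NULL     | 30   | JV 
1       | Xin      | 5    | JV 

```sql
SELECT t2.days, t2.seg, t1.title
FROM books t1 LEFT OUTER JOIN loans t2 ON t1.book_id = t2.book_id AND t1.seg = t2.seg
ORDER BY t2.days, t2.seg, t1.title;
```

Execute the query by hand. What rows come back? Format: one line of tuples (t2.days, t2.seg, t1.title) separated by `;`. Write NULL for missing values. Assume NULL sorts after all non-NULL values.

(18, OC, Rebecca); (18, OC, Walden); (NULL, NULL, 1984); (NULL, NULL, Beloved); (NULL, NULL, Hamlet); (NULL, NULL, Ulysses); (NULL, NULL, NULL)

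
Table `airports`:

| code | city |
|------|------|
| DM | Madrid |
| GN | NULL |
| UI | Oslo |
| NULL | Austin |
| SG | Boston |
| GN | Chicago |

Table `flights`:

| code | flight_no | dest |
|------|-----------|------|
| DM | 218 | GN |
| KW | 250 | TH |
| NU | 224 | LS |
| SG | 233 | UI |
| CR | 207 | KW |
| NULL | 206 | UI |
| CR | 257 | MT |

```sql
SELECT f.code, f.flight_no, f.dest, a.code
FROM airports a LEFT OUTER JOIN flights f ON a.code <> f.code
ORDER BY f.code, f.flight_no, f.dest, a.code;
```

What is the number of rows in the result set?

29

LEFT JOIN keeps every row from `airports`; unmatched rows get NULL for `flights`'s columns.
Matching on a.code <> f.code. A NULL in a compared column never satisfies the condition.
Matched pairs: 28; unmatched a rows kept: 1.
Total: 28 matched + 1 padded = 29 rows.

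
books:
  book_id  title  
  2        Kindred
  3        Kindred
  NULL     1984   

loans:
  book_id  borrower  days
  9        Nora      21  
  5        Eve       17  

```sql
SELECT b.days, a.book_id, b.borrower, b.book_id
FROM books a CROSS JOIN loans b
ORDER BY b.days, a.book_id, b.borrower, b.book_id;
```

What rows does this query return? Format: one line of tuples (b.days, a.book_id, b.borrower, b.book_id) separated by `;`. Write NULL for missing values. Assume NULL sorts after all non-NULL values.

CROSS JOIN pairs every row of `books` with every row of `loans`: 3 × 2 = 6 rows.

(17, 2, Eve, 5); (17, 3, Eve, 5); (17, NULL, Eve, 5); (21, 2, Nora, 9); (21, 3, Nora, 9); (21, NULL, Nora, 9)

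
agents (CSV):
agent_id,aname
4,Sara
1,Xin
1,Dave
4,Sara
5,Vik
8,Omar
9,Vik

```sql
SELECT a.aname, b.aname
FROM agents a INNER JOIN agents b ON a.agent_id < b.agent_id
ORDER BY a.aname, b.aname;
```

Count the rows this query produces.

INNER JOIN keeps only pairs where the ON condition holds.
Matching on a.agent_id < b.agent_id.
Matched pairs: 19.
Total: 19 rows.

19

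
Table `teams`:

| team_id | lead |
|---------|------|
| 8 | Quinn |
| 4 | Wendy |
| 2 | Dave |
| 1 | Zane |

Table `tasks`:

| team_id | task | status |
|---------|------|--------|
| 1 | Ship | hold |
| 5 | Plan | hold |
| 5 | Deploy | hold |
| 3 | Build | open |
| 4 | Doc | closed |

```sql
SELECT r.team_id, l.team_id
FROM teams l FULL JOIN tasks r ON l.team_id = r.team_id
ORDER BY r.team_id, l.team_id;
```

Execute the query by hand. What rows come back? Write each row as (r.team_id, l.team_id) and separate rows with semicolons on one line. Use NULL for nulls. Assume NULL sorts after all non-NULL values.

FULL OUTER JOIN keeps every row from both sides; unmatched rows get NULL for the other side's columns.
Matching on l.team_id = r.team_id.
- l[0] team_id=8 → no match; kept with NULLs on the r side.
- l[1] team_id=4 → 1 match(es) in r → 1 row(s).
- l[2] team_id=2 → no match; kept with NULLs on the r side.
- l[3] team_id=1 → 1 match(es) in r → 1 row(s).
- 3 r row(s) had no l match → kept, l columns NULL.
After projecting and ordering:
r.team_id | l.team_id
1 | 1
3 | NULL
4 | 4
5 | NULL
5 | NULL
NULL | 2
NULL | 8

(1, 1); (3, NULL); (4, 4); (5, NULL); (5, NULL); (NULL, 2); (NULL, 8)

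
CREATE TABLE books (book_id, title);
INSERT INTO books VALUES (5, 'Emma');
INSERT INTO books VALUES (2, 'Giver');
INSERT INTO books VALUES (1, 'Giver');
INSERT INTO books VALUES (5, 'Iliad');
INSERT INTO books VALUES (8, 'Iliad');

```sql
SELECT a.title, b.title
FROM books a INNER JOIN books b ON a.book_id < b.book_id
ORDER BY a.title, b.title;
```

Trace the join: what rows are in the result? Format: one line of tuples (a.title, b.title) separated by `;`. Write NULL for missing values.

(Emma, Iliad); (Giver, Emma); (Giver, Emma); (Giver, Giver); (Giver, Iliad); (Giver, Iliad); (Giver, Iliad); (Giver, Iliad); (Iliad, Iliad)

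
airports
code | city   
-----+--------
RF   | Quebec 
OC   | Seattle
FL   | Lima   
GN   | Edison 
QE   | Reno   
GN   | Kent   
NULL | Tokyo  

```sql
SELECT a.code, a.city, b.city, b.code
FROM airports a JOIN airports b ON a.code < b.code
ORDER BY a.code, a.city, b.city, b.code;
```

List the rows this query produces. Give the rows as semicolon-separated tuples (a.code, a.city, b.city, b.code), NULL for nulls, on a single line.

(FL, Lima, Edison, GN); (FL, Lima, Kent, GN); (FL, Lima, Quebec, RF); (FL, Lima, Reno, QE); (FL, Lima, Seattle, OC); (GN, Edison, Quebec, RF); (GN, Edison, Reno, QE); (GN, Edison, Seattle, OC); (GN, Kent, Quebec, RF); (GN, Kent, Reno, QE); (GN, Kent, Seattle, OC); (OC, Seattle, Quebec, RF); (OC, Seattle, Reno, QE); (QE, Reno, Quebec, RF)

INNER JOIN keeps only pairs where the ON condition holds.
Matching on a.code < b.code. A NULL in a compared column never satisfies the condition.
Matched pairs: 14.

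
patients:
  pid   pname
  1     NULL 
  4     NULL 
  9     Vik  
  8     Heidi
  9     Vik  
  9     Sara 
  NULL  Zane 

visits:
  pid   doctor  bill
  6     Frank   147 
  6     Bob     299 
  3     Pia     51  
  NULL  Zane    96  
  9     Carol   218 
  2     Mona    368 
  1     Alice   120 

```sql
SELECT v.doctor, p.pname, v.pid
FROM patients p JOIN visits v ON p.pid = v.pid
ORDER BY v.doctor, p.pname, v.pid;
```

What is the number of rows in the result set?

4

INNER JOIN keeps only pairs where the ON condition holds.
Matching on p.pid = v.pid. A NULL in a compared column never satisfies the condition.
- p[0] pid=1 → 1 match(es) in v → 1 row(s).
- p[1] pid=4 → no match; dropped.
- p[2] pid=9 → 1 match(es) in v → 1 row(s).
- p[3] pid=8 → no match; dropped.
- p[4] pid=9 → 1 match(es) in v → 1 row(s).
- p[5] pid=9 → 1 match(es) in v → 1 row(s).
- p[6] pid=NULL → no match; dropped.
Total: 4 rows.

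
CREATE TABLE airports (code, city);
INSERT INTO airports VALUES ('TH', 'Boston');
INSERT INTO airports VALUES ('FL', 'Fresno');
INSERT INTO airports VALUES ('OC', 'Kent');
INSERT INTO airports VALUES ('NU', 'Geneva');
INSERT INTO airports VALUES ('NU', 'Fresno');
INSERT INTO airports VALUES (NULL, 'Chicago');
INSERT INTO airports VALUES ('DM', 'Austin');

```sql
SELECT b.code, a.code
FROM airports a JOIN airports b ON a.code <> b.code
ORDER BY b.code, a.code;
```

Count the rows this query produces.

INNER JOIN keeps only pairs where the ON condition holds.
Matching on a.code <> b.code. A NULL in a compared column never satisfies the condition.
Matched pairs: 28.
Total: 28 rows.

28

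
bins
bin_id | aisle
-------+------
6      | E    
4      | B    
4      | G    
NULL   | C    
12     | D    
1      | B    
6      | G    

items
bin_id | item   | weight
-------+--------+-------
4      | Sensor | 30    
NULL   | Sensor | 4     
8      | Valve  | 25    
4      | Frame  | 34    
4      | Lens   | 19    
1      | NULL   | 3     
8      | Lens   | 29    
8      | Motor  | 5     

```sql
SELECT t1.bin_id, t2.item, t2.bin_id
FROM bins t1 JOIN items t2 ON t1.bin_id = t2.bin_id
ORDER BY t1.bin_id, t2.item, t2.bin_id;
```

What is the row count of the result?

INNER JOIN keeps only pairs where the ON condition holds.
Matching on t1.bin_id = t2.bin_id. A NULL in a compared column never satisfies the condition.
Matched pairs: 7.
Total: 7 rows.

7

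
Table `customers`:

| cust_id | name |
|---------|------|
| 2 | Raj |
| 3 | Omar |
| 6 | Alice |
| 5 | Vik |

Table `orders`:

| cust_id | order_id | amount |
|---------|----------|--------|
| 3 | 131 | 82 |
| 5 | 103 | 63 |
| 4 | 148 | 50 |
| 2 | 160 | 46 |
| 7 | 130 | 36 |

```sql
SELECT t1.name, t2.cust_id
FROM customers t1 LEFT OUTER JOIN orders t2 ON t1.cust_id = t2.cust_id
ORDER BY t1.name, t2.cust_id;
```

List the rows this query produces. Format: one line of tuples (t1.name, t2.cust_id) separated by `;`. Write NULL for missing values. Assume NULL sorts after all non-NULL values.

(Alice, NULL); (Omar, 3); (Raj, 2); (Vik, 5)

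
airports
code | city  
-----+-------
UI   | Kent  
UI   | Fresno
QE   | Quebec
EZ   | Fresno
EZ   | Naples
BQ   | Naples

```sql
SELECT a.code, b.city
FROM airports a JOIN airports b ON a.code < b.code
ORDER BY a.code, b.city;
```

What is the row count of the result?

INNER JOIN keeps only pairs where the ON condition holds.
Matching on a.code < b.code.
Matched pairs: 13.
Total: 13 rows.

13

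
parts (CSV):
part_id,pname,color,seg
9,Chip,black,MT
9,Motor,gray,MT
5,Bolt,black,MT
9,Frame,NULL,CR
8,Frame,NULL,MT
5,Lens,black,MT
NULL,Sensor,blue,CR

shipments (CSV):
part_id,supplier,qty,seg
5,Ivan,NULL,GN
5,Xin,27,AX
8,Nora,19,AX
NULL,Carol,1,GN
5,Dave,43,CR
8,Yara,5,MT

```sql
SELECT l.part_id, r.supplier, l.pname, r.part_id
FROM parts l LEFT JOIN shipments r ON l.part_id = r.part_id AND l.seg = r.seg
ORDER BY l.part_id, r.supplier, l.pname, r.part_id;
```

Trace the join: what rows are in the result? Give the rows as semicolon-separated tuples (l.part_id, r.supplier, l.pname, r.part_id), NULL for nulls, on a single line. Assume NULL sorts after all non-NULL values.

LEFT JOIN keeps every row from `parts`; unmatched rows get NULL for `shipments`'s columns.
Matching on l.part_id = r.part_id AND l.seg = r.seg. A NULL in a compared column never satisfies the condition.
Matched pairs: 1; unmatched l rows kept: 6.

(5, NULL, Bolt, NULL); (5, NULL, Lens, NULL); (8, Yara, Frame, 8); (9, NULL, Chip, NULL); (9, NULL, Frame, NULL); (9, NULL, Motor, NULL); (NULL, NULL, Sensor, NULL)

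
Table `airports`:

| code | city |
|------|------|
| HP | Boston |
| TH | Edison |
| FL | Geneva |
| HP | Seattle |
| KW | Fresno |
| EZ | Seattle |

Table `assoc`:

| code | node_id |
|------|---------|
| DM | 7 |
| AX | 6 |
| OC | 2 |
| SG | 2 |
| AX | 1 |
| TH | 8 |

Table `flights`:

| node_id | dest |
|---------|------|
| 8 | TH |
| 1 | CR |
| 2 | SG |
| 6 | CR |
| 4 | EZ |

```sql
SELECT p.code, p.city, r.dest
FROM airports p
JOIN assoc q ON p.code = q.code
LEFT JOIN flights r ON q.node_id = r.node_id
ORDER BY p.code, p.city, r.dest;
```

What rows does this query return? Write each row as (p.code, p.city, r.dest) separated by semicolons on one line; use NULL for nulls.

Step 1 — p INNER JOIN q on code → 1 row(s).
Then LEFT JOIN `flights r` on node_id: each of those 1 rows is kept; rows whose q.node_id has no match in r get NULL for r's columns.

(TH, Edison, TH)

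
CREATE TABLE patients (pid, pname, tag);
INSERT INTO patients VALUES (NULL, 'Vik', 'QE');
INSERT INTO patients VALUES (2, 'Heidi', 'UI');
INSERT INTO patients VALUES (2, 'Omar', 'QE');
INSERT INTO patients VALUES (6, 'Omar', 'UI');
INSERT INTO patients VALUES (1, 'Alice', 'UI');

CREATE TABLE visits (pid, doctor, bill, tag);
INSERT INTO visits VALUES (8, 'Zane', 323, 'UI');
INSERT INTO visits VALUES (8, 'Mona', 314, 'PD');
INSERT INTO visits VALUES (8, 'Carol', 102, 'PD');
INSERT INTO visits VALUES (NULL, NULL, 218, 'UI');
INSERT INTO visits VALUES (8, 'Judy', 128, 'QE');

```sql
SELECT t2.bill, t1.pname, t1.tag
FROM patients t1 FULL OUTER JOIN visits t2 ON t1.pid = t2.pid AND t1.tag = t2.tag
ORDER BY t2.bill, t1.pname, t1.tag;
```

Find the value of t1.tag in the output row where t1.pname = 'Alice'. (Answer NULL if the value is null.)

FULL OUTER JOIN keeps every row from both sides; unmatched rows get NULL for the other side's columns.
Matching on t1.pid = t2.pid AND t1.tag = t2.tag. A NULL in a compared column never satisfies the condition.
- t1[0] pid=NULL, tag=QE → no match; kept with NULLs on the t2 side.
- t1[1] pid=2, tag=UI → no match; kept with NULLs on the t2 side.
- t1[2] pid=2, tag=QE → no match; kept with NULLs on the t2 side.
- t1[3] pid=6, tag=UI → no match; kept with NULLs on the t2 side.
- t1[4] pid=1, tag=UI → no match; kept with NULLs on the t2 side.
- 5 row(s) from t2 found no t1 partner → padded with NULL.

UI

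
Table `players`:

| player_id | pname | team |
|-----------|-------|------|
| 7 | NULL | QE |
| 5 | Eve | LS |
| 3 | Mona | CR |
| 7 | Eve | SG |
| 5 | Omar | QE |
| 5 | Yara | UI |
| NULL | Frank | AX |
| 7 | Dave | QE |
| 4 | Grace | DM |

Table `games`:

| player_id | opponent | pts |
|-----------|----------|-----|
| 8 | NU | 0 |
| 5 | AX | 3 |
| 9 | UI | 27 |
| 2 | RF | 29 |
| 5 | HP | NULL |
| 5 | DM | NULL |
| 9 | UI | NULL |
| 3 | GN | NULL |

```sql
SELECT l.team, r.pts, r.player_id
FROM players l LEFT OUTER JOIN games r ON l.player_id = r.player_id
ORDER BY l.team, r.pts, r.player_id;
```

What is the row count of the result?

15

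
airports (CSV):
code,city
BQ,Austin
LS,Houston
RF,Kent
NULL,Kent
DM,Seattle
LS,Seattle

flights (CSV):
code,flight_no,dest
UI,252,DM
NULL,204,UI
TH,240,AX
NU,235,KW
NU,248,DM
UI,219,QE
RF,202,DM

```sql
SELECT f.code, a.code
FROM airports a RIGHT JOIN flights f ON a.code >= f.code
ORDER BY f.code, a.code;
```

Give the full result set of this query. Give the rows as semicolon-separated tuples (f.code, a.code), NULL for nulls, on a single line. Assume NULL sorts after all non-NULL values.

RIGHT JOIN keeps every row from `flights`; unmatched rows get NULL for `airports`'s columns.
Matching on a.code >= f.code. A NULL in a compared column never satisfies the condition.
- code=BQ: no matching f row.
- code=LS: no matching f row.
- code=RF: 3 matching f row(s), so 3 row(s) emitted.
- code=NULL: no matching f row.
- code=DM: no matching f row.
- code=LS: no matching f row.
- plus 4 unmatched f row(s), each kept with NULL a columns.
After projecting and ordering:
f.code | a.code
NU | RF
NU | RF
RF | RF
TH | NULL
UI | NULL
UI | NULL
NULL | NULL

(NU, RF); (NU, RF); (RF, RF); (TH, NULL); (UI, NULL); (UI, NULL); (NULL, NULL)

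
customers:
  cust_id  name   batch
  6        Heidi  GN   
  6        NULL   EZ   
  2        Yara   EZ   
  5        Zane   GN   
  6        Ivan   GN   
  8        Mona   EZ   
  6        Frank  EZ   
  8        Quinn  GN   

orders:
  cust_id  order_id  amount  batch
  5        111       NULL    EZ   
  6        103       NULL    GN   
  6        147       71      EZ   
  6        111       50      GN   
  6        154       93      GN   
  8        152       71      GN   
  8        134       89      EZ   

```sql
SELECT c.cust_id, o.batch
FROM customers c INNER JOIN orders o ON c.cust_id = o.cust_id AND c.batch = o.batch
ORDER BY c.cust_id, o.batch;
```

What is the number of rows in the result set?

INNER JOIN keeps only pairs where the ON condition holds.
Matching on c.cust_id = o.cust_id AND c.batch = o.batch.
Matched pairs: 10.
Total: 10 rows.

10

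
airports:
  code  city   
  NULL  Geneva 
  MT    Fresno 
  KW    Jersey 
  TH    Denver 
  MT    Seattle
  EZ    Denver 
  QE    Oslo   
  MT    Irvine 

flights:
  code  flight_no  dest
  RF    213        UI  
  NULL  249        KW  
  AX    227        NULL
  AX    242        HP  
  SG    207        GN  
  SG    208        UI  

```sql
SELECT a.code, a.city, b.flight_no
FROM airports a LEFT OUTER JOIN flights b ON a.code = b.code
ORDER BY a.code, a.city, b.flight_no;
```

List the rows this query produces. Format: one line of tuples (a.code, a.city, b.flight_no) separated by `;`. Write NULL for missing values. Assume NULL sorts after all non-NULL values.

(EZ, Denver, NULL); (KW, Jersey, NULL); (MT, Fresno, NULL); (MT, Irvine, NULL); (MT, Seattle, NULL); (QE, Oslo, NULL); (TH, Denver, NULL); (NULL, Geneva, NULL)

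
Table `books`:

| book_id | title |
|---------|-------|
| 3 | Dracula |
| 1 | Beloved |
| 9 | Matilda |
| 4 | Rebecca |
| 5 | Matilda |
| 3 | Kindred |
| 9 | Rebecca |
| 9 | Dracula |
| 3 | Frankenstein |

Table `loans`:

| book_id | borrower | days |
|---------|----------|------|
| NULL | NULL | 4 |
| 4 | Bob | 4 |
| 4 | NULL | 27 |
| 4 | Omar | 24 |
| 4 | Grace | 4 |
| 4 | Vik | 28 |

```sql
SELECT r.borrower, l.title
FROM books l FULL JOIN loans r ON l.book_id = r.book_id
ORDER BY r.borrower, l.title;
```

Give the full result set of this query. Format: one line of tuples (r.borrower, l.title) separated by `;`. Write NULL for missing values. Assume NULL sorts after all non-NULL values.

FULL OUTER JOIN keeps every row from both sides; unmatched rows get NULL for the other side's columns.
Matching on l.book_id = r.book_id. A NULL in a compared column never satisfies the condition.
- book_id=3: no r row matches, row kept with r columns NULL.
- book_id=1: no r row matches, row kept with r columns NULL.
- book_id=9: no r row matches, row kept with r columns NULL.
- book_id=4: 5 matching r row(s), so 5 row(s) emitted.
- book_id=5: no r row matches, row kept with r columns NULL.
- book_id=3: no r row matches, row kept with r columns NULL.
- book_id=9: no r row matches, row kept with r columns NULL.
- book_id=9: no r row matches, row kept with r columns NULL.
- book_id=3: no r row matches, row kept with r columns NULL.
- 1 r row(s) had no l match → kept, l columns NULL.

(Bob, Rebecca); (Grace, Rebecca); (Omar, Rebecca); (Vik, Rebecca); (NULL, Beloved); (NULL, Dracula); (NULL, Dracula); (NULL, Frankenstein); (NULL, Kindred); (NULL, Matilda); (NULL, Matilda); (NULL, Rebecca); (NULL, Rebecca); (NULL, NULL)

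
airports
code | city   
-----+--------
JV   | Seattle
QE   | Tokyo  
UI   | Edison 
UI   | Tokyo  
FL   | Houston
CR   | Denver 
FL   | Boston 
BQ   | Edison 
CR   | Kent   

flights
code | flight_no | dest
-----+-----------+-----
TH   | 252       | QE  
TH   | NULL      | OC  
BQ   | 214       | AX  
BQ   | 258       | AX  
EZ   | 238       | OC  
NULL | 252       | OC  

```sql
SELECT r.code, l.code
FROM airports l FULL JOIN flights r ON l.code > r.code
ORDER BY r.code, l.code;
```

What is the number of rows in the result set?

FULL OUTER JOIN keeps every row from both sides; unmatched rows get NULL for the other side's columns.
Matching on l.code > r.code. A NULL in a compared column never satisfies the condition.
Matched pairs: 26; unmatched l rows kept: 1; unmatched r rows kept: 1.
Total: 26 matched + 2 padded = 28 rows.

28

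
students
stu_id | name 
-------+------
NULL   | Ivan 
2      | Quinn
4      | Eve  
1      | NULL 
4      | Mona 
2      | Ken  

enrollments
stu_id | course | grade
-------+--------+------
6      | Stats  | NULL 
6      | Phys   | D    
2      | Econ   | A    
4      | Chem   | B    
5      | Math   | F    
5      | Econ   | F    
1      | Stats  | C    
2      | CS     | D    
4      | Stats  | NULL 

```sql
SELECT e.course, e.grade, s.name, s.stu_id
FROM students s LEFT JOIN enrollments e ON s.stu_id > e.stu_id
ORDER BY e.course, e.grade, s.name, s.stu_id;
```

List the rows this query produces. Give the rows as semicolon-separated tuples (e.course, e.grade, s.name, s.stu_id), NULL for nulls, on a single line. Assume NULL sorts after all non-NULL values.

LEFT JOIN keeps every row from `students`; unmatched rows get NULL for `enrollments`'s columns.
Matching on s.stu_id > e.stu_id. A NULL in a compared column never satisfies the condition.
Matched pairs: 8; unmatched s rows kept: 2.

(CS, D, Eve, 4); (CS, D, Mona, 4); (Econ, A, Eve, 4); (Econ, A, Mona, 4); (Stats, C, Eve, 4); (Stats, C, Ken, 2); (Stats, C, Mona, 4); (Stats, C, Quinn, 2); (NULL, NULL, Ivan, NULL); (NULL, NULL, NULL, 1)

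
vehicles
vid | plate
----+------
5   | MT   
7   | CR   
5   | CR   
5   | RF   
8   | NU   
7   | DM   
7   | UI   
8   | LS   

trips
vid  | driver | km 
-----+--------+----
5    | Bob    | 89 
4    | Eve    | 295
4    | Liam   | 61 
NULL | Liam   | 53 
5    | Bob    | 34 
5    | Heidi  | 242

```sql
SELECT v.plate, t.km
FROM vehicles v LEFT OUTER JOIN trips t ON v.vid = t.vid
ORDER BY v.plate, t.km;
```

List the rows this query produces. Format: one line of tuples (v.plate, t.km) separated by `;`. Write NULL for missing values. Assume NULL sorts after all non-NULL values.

LEFT JOIN keeps every row from `vehicles`; unmatched rows get NULL for `trips`'s columns.
Matching on v.vid = t.vid. A NULL in a compared column never satisfies the condition.
- vid=5: 3 matching t row(s), so 3 row(s) emitted.
- vid=7: no t row matches, row kept with t columns NULL.
- vid=5: 3 matching t row(s), so 3 row(s) emitted.
- vid=5: 3 matching t row(s), so 3 row(s) emitted.
- vid=8: no t row matches, row kept with t columns NULL.
- vid=7: no t row matches, row kept with t columns NULL.
- vid=7: no t row matches, row kept with t columns NULL.
- vid=8: no t row matches, row kept with t columns NULL.

(CR, 34); (CR, 89); (CR, 242); (CR, NULL); (DM, NULL); (LS, NULL); (MT, 34); (MT, 89); (MT, 242); (NU, NULL); (RF, 34); (RF, 89); (RF, 242); (UI, NULL)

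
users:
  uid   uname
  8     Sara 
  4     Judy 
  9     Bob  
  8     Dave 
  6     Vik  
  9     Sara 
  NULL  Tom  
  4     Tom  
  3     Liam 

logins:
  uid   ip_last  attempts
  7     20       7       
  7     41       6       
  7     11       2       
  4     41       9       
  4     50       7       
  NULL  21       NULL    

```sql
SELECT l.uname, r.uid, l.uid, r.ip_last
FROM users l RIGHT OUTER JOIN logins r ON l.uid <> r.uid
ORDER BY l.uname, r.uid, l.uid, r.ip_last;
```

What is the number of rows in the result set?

37

RIGHT JOIN keeps every row from `logins`; unmatched rows get NULL for `users`'s columns.
Matching on l.uid <> r.uid. A NULL in a compared column never satisfies the condition.
- l (uid=8) pairs with 5 row(s) of r.
- l (uid=4) pairs with 3 row(s) of r.
- l (uid=9) pairs with 5 row(s) of r.
- l (uid=8) pairs with 5 row(s) of r.
- l (uid=6) pairs with 5 row(s) of r.
- l (uid=9) pairs with 5 row(s) of r.
- l (uid=NULL) has no partner in r.
- l (uid=4) pairs with 3 row(s) of r.
- l (uid=3) pairs with 5 row(s) of r.
- 1 row(s) from r found no l partner → padded with NULL.
Total: 36 matched + 1 padded = 37 rows.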